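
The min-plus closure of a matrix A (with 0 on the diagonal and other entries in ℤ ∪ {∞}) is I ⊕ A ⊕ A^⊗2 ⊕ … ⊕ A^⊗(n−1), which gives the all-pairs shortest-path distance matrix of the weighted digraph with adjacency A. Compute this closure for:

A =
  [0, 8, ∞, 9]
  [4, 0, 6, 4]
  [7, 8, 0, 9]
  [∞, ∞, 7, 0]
Closure =
  [0, 8, 14, 9]
  [4, 0, 6, 4]
  [7, 8, 0, 9]
  [14, 15, 7, 0]

This is the Floyd-Warshall all-pairs shortest-path computation. For each intermediate vertex k = 0, 1, …, 3, update dist[i][j] ← min(dist[i][j], dist[i][k] + dist[k][j]). The final matrix gives, for each (i, j), the minimum total weight of any directed path from i to j (possibly empty when i = j).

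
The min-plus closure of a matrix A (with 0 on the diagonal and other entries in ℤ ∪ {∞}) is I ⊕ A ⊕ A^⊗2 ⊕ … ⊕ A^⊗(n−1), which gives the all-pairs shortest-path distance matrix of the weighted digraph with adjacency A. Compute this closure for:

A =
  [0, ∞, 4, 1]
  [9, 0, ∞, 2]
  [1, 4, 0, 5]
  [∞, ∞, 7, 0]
Closure =
  [0, 8, 4, 1]
  [9, 0, 9, 2]
  [1, 4, 0, 2]
  [8, 11, 7, 0]

This is the Floyd-Warshall all-pairs shortest-path computation. For each intermediate vertex k = 0, 1, …, 3, update dist[i][j] ← min(dist[i][j], dist[i][k] + dist[k][j]). The final matrix gives, for each (i, j), the minimum total weight of any directed path from i to j (possibly empty when i = j).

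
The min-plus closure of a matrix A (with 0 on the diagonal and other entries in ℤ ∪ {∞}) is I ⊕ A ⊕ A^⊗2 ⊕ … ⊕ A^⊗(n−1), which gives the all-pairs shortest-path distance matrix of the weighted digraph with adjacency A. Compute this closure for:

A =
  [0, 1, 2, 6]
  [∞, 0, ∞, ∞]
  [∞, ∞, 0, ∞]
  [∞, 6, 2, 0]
Closure =
  [0, 1, 2, 6]
  [∞, 0, ∞, ∞]
  [∞, ∞, 0, ∞]
  [∞, 6, 2, 0]

This is the Floyd-Warshall all-pairs shortest-path computation. For each intermediate vertex k = 0, 1, …, 3, update dist[i][j] ← min(dist[i][j], dist[i][k] + dist[k][j]). The final matrix gives, for each (i, j), the minimum total weight of any directed path from i to j (possibly empty when i = j).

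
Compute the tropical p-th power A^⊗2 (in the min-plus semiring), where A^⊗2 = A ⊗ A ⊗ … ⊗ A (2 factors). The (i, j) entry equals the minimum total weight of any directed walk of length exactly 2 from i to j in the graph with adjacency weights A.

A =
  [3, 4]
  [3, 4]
A^⊗2 =
  [6, 7]
  [6, 7]

Each entry (A^⊗2)_ij equals the minimum over all length-2 walks i = v_0 → v_1 → … → v_2 = j of Σ_t A[v_t][v_{t+1}]. For example, for (i, j) = (0, 1) we minimise over 2 possible intermediate vertex sequences; the minimum is 7, attained along the walk 0 → 0 → 1.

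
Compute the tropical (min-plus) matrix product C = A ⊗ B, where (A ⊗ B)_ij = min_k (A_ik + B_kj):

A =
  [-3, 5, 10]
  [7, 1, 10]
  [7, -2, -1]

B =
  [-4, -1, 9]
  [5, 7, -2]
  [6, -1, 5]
A ⊗ B =
  [-7, -4, 3]
  [3, 6, -1]
  [3, -2, -4]

Apply the min-plus product entry-by-entry:
  C[0][0] = min over k of (A[0][0] + B[0][0] = -3 + -4 = -7, A[0][1] + B[1][0] = 5 + 5 = 10, A[0][2] + B[2][0] = 10 + 6 = 16) = -7 (attained at k = 0)
  C[0][1] = min over k of (A[0][0] + B[0][1] = -3 + -1 = -4, A[0][1] + B[1][1] = 5 + 7 = 12, A[0][2] + B[2][1] = 10 + -1 = 9) = -4 (attained at k = 0)
  C[0][2] = min over k of (A[0][0] + B[0][2] = -3 + 9 = 6, A[0][1] + B[1][2] = 5 + -2 = 3, A[0][2] + B[2][2] = 10 + 5 = 15) = 3 (attained at k = 1)
  C[1][0] = min over k of (A[1][0] + B[0][0] = 7 + -4 = 3, A[1][1] + B[1][0] = 1 + 5 = 6, A[1][2] + B[2][0] = 10 + 6 = 16) = 3 (attained at k = 0)
  C[1][1] = min over k of (A[1][0] + B[0][1] = 7 + -1 = 6, A[1][1] + B[1][1] = 1 + 7 = 8, A[1][2] + B[2][1] = 10 + -1 = 9) = 6 (attained at k = 0)
  C[1][2] = min over k of (A[1][0] + B[0][2] = 7 + 9 = 16, A[1][1] + B[1][2] = 1 + -2 = -1, A[1][2] + B[2][2] = 10 + 5 = 15) = -1 (attained at k = 1)
  C[2][0] = min over k of (A[2][0] + B[0][0] = 7 + -4 = 3, A[2][1] + B[1][0] = -2 + 5 = 3, A[2][2] + B[2][0] = -1 + 6 = 5) = 3 (attained at k = 0)
  C[2][1] = min over k of (A[2][0] + B[0][1] = 7 + -1 = 6, A[2][1] + B[1][1] = -2 + 7 = 5, A[2][2] + B[2][1] = -1 + -1 = -2) = -2 (attained at k = 2)
  C[2][2] = min over k of (A[2][0] + B[0][2] = 7 + 9 = 16, A[2][1] + B[1][2] = -2 + -2 = -4, A[2][2] + B[2][2] = -1 + 5 = 4) = -4 (attained at k = 1)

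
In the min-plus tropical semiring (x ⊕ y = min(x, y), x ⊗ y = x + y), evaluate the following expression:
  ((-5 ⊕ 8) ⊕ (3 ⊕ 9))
((-5 ⊕ 8) ⊕ (3 ⊕ 9)) = -5

Expand innermost to outermost. Recall ⊕ takes the minimum of its arguments and ⊗ takes their sum. Working out the expression ((-5 ⊕ 8) ⊕ (3 ⊕ 9)) gives -5.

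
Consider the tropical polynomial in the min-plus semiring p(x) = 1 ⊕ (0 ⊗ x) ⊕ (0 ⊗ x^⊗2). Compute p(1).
p(1) = 1

A tropical monomial a ⊗ x^⊗i evaluates to a + i · x. Evaluating each term at x = 1:
  Term 0 contributes 1 + 0 · 1 = 1
  Term 1 contributes 0 + 1 · 1 = 1
  Term 2 contributes 0 + 2 · 1 = 2
p(1) = ⊕ of these = min[1, 1, 2] = 1.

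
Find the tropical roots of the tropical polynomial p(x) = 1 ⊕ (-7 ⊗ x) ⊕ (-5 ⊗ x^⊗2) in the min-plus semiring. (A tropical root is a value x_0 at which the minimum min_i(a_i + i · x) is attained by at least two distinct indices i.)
Roots: {-2, 8}

Each tropical root is a break point of the lower envelope of the lines y = a_i + i · x (there are 3 lines, with slopes 0, 1, ..., 2). Only the lines that attain the minimum somewhere contribute to roots; other lines are dominated. Here the surviving (envelope) indices are i = 2, i = 1, i = 0.
Intersections between consecutive envelope lines give the roots: for adjacent envelope indices i < j the intersection is x = (a_i − a_j) / (j − i). Reading off the sorted break points: {-2, 8}.
Verification: at each break x_0, at least two indices attain the minimum of min_i(a_i + i · x_0).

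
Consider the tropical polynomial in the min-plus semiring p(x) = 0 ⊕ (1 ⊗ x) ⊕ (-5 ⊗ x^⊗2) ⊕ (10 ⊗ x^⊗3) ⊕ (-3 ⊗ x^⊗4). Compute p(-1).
p(-1) = -7

A tropical monomial a ⊗ x^⊗i evaluates to a + i · x. Evaluating each term at x = -1:
  Term 0 contributes 0 + 0 · -1 = 0
  Term 1 contributes 1 + 1 · -1 = 0
  Term 2 contributes -5 + 2 · -1 = -7
  Term 3 contributes 10 + 3 · -1 = 7
  Term 4 contributes -3 + 4 · -1 = -7
p(-1) = ⊕ of these = min[0, 0, -7, 7, -7] = -7.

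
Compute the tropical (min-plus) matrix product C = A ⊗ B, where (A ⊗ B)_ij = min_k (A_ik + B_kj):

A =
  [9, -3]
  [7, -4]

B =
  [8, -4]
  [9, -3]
A ⊗ B =
  [6, -6]
  [5, -7]

Apply the min-plus product entry-by-entry:
  C[0][0] = min over k of (A[0][0] + B[0][0] = 9 + 8 = 17, A[0][1] + B[1][0] = -3 + 9 = 6) = 6 (attained at k = 1)
  C[0][1] = min over k of (A[0][0] + B[0][1] = 9 + -4 = 5, A[0][1] + B[1][1] = -3 + -3 = -6) = -6 (attained at k = 1)
  C[1][0] = min over k of (A[1][0] + B[0][0] = 7 + 8 = 15, A[1][1] + B[1][0] = -4 + 9 = 5) = 5 (attained at k = 1)
  C[1][1] = min over k of (A[1][0] + B[0][1] = 7 + -4 = 3, A[1][1] + B[1][1] = -4 + -3 = -7) = -7 (attained at k = 1)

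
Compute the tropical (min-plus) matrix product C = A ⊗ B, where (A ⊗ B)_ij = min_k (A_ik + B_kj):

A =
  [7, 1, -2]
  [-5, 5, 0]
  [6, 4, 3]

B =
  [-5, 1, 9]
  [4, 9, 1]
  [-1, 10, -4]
A ⊗ B =
  [-3, 8, -6]
  [-10, -4, -4]
  [1, 7, -1]

Apply the min-plus product entry-by-entry:
  C[0][0] = min over k of (A[0][0] + B[0][0] = 7 + -5 = 2, A[0][1] + B[1][0] = 1 + 4 = 5, A[0][2] + B[2][0] = -2 + -1 = -3) = -3 (attained at k = 2)
  C[0][1] = min over k of (A[0][0] + B[0][1] = 7 + 1 = 8, A[0][1] + B[1][1] = 1 + 9 = 10, A[0][2] + B[2][1] = -2 + 10 = 8) = 8 (attained at k = 0)
  C[0][2] = min over k of (A[0][0] + B[0][2] = 7 + 9 = 16, A[0][1] + B[1][2] = 1 + 1 = 2, A[0][2] + B[2][2] = -2 + -4 = -6) = -6 (attained at k = 2)
  C[1][0] = min over k of (A[1][0] + B[0][0] = -5 + -5 = -10, A[1][1] + B[1][0] = 5 + 4 = 9, A[1][2] + B[2][0] = 0 + -1 = -1) = -10 (attained at k = 0)
  C[1][1] = min over k of (A[1][0] + B[0][1] = -5 + 1 = -4, A[1][1] + B[1][1] = 5 + 9 = 14, A[1][2] + B[2][1] = 0 + 10 = 10) = -4 (attained at k = 0)
  C[1][2] = min over k of (A[1][0] + B[0][2] = -5 + 9 = 4, A[1][1] + B[1][2] = 5 + 1 = 6, A[1][2] + B[2][2] = 0 + -4 = -4) = -4 (attained at k = 2)
  C[2][0] = min over k of (A[2][0] + B[0][0] = 6 + -5 = 1, A[2][1] + B[1][0] = 4 + 4 = 8, A[2][2] + B[2][0] = 3 + -1 = 2) = 1 (attained at k = 0)
  C[2][1] = min over k of (A[2][0] + B[0][1] = 6 + 1 = 7, A[2][1] + B[1][1] = 4 + 9 = 13, A[2][2] + B[2][1] = 3 + 10 = 13) = 7 (attained at k = 0)
  C[2][2] = min over k of (A[2][0] + B[0][2] = 6 + 9 = 15, A[2][1] + B[1][2] = 4 + 1 = 5, A[2][2] + B[2][2] = 3 + -4 = -1) = -1 (attained at k = 2)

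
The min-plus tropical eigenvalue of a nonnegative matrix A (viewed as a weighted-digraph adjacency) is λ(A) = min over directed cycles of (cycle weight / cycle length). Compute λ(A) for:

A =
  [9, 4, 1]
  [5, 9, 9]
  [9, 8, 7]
λ(A) = 9/2

Enumerate directed cycles and compute their means (weight / length). Sample:
  cycle 0 → 0: weight = 9, length = 1, mean = 9/1 ≈ 9.000
  cycle 1 → 1: weight = 9, length = 1, mean = 9/1 ≈ 9.000
  cycle 2 → 2: weight = 7, length = 1, mean = 7/1 ≈ 7.000
  cycle 0 → 1 → 0: weight = 9, length = 2, mean = 9/2 ≈ 4.500
  cycle 0 → 2 → 0: weight = 10, length = 2, mean = 10/2 ≈ 5.000
  cycle 1 → 0 → 1: weight = 9, length = 2, mean = 9/2 ≈ 4.500
Minimum mean = 4.500, attained e.g. along the cycle 0 → 1 → 0 with weight 9 and length 2. So λ(A) = 9/2 = 9/2.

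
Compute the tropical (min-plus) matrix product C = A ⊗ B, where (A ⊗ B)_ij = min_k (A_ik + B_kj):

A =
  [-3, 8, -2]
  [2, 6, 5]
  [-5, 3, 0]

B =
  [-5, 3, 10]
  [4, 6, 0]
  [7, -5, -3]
A ⊗ B =
  [-8, -7, -5]
  [-3, 0, 2]
  [-10, -5, -3]

Apply the min-plus product entry-by-entry:
  C[0][0] = min over k of (A[0][0] + B[0][0] = -3 + -5 = -8, A[0][1] + B[1][0] = 8 + 4 = 12, A[0][2] + B[2][0] = -2 + 7 = 5) = -8 (attained at k = 0)
  C[0][1] = min over k of (A[0][0] + B[0][1] = -3 + 3 = 0, A[0][1] + B[1][1] = 8 + 6 = 14, A[0][2] + B[2][1] = -2 + -5 = -7) = -7 (attained at k = 2)
  C[0][2] = min over k of (A[0][0] + B[0][2] = -3 + 10 = 7, A[0][1] + B[1][2] = 8 + 0 = 8, A[0][2] + B[2][2] = -2 + -3 = -5) = -5 (attained at k = 2)
  C[1][0] = min over k of (A[1][0] + B[0][0] = 2 + -5 = -3, A[1][1] + B[1][0] = 6 + 4 = 10, A[1][2] + B[2][0] = 5 + 7 = 12) = -3 (attained at k = 0)
  C[1][1] = min over k of (A[1][0] + B[0][1] = 2 + 3 = 5, A[1][1] + B[1][1] = 6 + 6 = 12, A[1][2] + B[2][1] = 5 + -5 = 0) = 0 (attained at k = 2)
  C[1][2] = min over k of (A[1][0] + B[0][2] = 2 + 10 = 12, A[1][1] + B[1][2] = 6 + 0 = 6, A[1][2] + B[2][2] = 5 + -3 = 2) = 2 (attained at k = 2)
  C[2][0] = min over k of (A[2][0] + B[0][0] = -5 + -5 = -10, A[2][1] + B[1][0] = 3 + 4 = 7, A[2][2] + B[2][0] = 0 + 7 = 7) = -10 (attained at k = 0)
  C[2][1] = min over k of (A[2][0] + B[0][1] = -5 + 3 = -2, A[2][1] + B[1][1] = 3 + 6 = 9, A[2][2] + B[2][1] = 0 + -5 = -5) = -5 (attained at k = 2)
  C[2][2] = min over k of (A[2][0] + B[0][2] = -5 + 10 = 5, A[2][1] + B[1][2] = 3 + 0 = 3, A[2][2] + B[2][2] = 0 + -3 = -3) = -3 (attained at k = 2)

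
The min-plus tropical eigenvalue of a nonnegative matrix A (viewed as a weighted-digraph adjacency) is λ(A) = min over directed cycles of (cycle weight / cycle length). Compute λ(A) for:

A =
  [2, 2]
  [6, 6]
λ(A) = 2

Enumerate directed cycles and compute their means (weight / length). Sample:
  cycle 0 → 0: weight = 2, length = 1, mean = 2/1 ≈ 2.000
  cycle 1 → 1: weight = 6, length = 1, mean = 6/1 ≈ 6.000
  cycle 0 → 1 → 0: weight = 8, length = 2, mean = 8/2 ≈ 4.000
  cycle 1 → 0 → 1: weight = 8, length = 2, mean = 8/2 ≈ 4.000
Minimum mean = 2.000, attained e.g. along the cycle 0 → 0 with weight 2 and length 1. So λ(A) = 2/1 = 2.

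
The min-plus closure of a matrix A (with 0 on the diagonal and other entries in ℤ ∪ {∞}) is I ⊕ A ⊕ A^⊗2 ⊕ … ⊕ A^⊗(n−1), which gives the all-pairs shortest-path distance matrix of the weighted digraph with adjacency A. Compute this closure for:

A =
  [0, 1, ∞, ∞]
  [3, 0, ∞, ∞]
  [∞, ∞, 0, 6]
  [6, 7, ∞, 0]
Closure =
  [0, 1, ∞, ∞]
  [3, 0, ∞, ∞]
  [12, 13, 0, 6]
  [6, 7, ∞, 0]

This is the Floyd-Warshall all-pairs shortest-path computation. For each intermediate vertex k = 0, 1, …, 3, update dist[i][j] ← min(dist[i][j], dist[i][k] + dist[k][j]). The final matrix gives, for each (i, j), the minimum total weight of any directed path from i to j (possibly empty when i = j).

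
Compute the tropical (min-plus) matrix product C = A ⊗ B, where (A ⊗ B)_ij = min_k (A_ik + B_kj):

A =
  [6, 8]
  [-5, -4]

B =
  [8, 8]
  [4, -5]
A ⊗ B =
  [12, 3]
  [0, -9]

Apply the min-plus product entry-by-entry:
  C[0][0] = min over k of (A[0][0] + B[0][0] = 6 + 8 = 14, A[0][1] + B[1][0] = 8 + 4 = 12) = 12 (attained at k = 1)
  C[0][1] = min over k of (A[0][0] + B[0][1] = 6 + 8 = 14, A[0][1] + B[1][1] = 8 + -5 = 3) = 3 (attained at k = 1)
  C[1][0] = min over k of (A[1][0] + B[0][0] = -5 + 8 = 3, A[1][1] + B[1][0] = -4 + 4 = 0) = 0 (attained at k = 1)
  C[1][1] = min over k of (A[1][0] + B[0][1] = -5 + 8 = 3, A[1][1] + B[1][1] = -4 + -5 = -9) = -9 (attained at k = 1)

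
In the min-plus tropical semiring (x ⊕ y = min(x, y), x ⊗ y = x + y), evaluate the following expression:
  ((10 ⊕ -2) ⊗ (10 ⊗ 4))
((10 ⊕ -2) ⊗ (10 ⊗ 4)) = 12

Expand innermost to outermost. Recall ⊕ takes the minimum of its arguments and ⊗ takes their sum. Working out the expression ((10 ⊕ -2) ⊗ (10 ⊗ 4)) gives 12.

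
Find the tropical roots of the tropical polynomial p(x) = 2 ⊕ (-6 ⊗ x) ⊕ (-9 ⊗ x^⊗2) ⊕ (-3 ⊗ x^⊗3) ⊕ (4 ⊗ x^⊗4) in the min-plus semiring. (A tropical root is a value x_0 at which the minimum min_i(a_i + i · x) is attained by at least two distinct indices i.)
Roots: {-7, -6, 3, 8}

Each tropical root is a break point of the lower envelope of the lines y = a_i + i · x (there are 5 lines, with slopes 0, 1, ..., 4). Only the lines that attain the minimum somewhere contribute to roots; other lines are dominated. Here the surviving (envelope) indices are i = 4, i = 3, i = 2, i = 1, i = 0.
Intersections between consecutive envelope lines give the roots: for adjacent envelope indices i < j the intersection is x = (a_i − a_j) / (j − i). Reading off the sorted break points: {-7, -6, 3, 8}.
Verification: at each break x_0, at least two indices attain the minimum of min_i(a_i + i · x_0).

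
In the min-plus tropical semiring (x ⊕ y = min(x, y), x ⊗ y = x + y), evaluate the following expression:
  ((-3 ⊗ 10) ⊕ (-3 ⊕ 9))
((-3 ⊗ 10) ⊕ (-3 ⊕ 9)) = -3

Expand innermost to outermost. Recall ⊕ takes the minimum of its arguments and ⊗ takes their sum. Working out the expression ((-3 ⊗ 10) ⊕ (-3 ⊕ 9)) gives -3.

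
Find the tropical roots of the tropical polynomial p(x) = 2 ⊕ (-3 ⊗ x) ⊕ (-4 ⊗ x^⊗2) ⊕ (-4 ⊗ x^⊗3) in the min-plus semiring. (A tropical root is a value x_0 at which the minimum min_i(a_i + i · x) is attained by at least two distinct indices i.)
Roots: {0, 1, 5}

Each tropical root is a break point of the lower envelope of the lines y = a_i + i · x (there are 4 lines, with slopes 0, 1, ..., 3). Only the lines that attain the minimum somewhere contribute to roots; other lines are dominated. Here the surviving (envelope) indices are i = 3, i = 2, i = 1, i = 0.
Intersections between consecutive envelope lines give the roots: for adjacent envelope indices i < j the intersection is x = (a_i − a_j) / (j − i). Reading off the sorted break points: {0, 1, 5}.
Verification: at each break x_0, at least two indices attain the minimum of min_i(a_i + i · x_0).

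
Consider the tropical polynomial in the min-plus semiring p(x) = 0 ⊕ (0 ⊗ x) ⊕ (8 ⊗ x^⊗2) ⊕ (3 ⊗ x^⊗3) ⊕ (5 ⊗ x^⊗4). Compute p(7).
p(7) = 0

A tropical monomial a ⊗ x^⊗i evaluates to a + i · x. Evaluating each term at x = 7:
  Term 0 contributes 0 + 0 · 7 = 0
  Term 1 contributes 0 + 1 · 7 = 7
  Term 2 contributes 8 + 2 · 7 = 22
  Term 3 contributes 3 + 3 · 7 = 24
  Term 4 contributes 5 + 4 · 7 = 33
p(7) = ⊕ of these = min[0, 7, 22, 24, 33] = 0.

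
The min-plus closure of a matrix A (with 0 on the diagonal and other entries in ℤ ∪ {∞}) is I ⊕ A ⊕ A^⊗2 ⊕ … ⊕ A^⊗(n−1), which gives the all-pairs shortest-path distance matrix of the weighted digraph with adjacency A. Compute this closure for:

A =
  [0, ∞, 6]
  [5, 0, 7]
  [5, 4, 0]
Closure =
  [0, 10, 6]
  [5, 0, 7]
  [5, 4, 0]

This is the Floyd-Warshall all-pairs shortest-path computation. For each intermediate vertex k = 0, 1, …, 2, update dist[i][j] ← min(dist[i][j], dist[i][k] + dist[k][j]). The final matrix gives, for each (i, j), the minimum total weight of any directed path from i to j (possibly empty when i = j).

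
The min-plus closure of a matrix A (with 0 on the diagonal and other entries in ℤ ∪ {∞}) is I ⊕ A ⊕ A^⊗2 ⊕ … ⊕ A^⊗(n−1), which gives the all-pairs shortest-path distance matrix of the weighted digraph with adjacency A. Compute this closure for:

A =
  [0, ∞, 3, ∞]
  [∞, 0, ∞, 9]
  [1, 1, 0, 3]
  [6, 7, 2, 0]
Closure =
  [0, 4, 3, 6]
  [12, 0, 11, 9]
  [1, 1, 0, 3]
  [3, 3, 2, 0]

This is the Floyd-Warshall all-pairs shortest-path computation. For each intermediate vertex k = 0, 1, …, 3, update dist[i][j] ← min(dist[i][j], dist[i][k] + dist[k][j]). The final matrix gives, for each (i, j), the minimum total weight of any directed path from i to j (possibly empty when i = j).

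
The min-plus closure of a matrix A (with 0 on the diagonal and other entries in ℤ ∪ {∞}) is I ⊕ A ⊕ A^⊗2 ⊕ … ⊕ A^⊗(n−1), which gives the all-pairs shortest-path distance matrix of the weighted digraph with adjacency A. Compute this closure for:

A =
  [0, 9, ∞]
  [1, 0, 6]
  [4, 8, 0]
Closure =
  [0, 9, 15]
  [1, 0, 6]
  [4, 8, 0]

This is the Floyd-Warshall all-pairs shortest-path computation. For each intermediate vertex k = 0, 1, …, 2, update dist[i][j] ← min(dist[i][j], dist[i][k] + dist[k][j]). The final matrix gives, for each (i, j), the minimum total weight of any directed path from i to j (possibly empty when i = j).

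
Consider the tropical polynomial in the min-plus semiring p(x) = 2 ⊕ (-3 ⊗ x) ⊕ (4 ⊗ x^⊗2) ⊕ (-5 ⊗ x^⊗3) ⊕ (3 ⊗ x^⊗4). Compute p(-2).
p(-2) = -11

A tropical monomial a ⊗ x^⊗i evaluates to a + i · x. Evaluating each term at x = -2:
  Term 0 contributes 2 + 0 · -2 = 2
  Term 1 contributes -3 + 1 · -2 = -5
  Term 2 contributes 4 + 2 · -2 = 0
  Term 3 contributes -5 + 3 · -2 = -11
  Term 4 contributes 3 + 4 · -2 = -5
p(-2) = ⊕ of these = min[2, -5, 0, -11, -5] = -11.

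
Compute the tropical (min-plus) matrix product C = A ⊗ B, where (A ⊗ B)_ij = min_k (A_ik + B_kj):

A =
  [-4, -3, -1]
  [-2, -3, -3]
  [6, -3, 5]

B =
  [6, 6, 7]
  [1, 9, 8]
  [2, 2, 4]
A ⊗ B =
  [-2, 1, 3]
  [-2, -1, 1]
  [-2, 6, 5]

Apply the min-plus product entry-by-entry:
  C[0][0] = min over k of (A[0][0] + B[0][0] = -4 + 6 = 2, A[0][1] + B[1][0] = -3 + 1 = -2, A[0][2] + B[2][0] = -1 + 2 = 1) = -2 (attained at k = 1)
  C[0][1] = min over k of (A[0][0] + B[0][1] = -4 + 6 = 2, A[0][1] + B[1][1] = -3 + 9 = 6, A[0][2] + B[2][1] = -1 + 2 = 1) = 1 (attained at k = 2)
  C[0][2] = min over k of (A[0][0] + B[0][2] = -4 + 7 = 3, A[0][1] + B[1][2] = -3 + 8 = 5, A[0][2] + B[2][2] = -1 + 4 = 3) = 3 (attained at k = 0)
  C[1][0] = min over k of (A[1][0] + B[0][0] = -2 + 6 = 4, A[1][1] + B[1][0] = -3 + 1 = -2, A[1][2] + B[2][0] = -3 + 2 = -1) = -2 (attained at k = 1)
  C[1][1] = min over k of (A[1][0] + B[0][1] = -2 + 6 = 4, A[1][1] + B[1][1] = -3 + 9 = 6, A[1][2] + B[2][1] = -3 + 2 = -1) = -1 (attained at k = 2)
  C[1][2] = min over k of (A[1][0] + B[0][2] = -2 + 7 = 5, A[1][1] + B[1][2] = -3 + 8 = 5, A[1][2] + B[2][2] = -3 + 4 = 1) = 1 (attained at k = 2)
  C[2][0] = min over k of (A[2][0] + B[0][0] = 6 + 6 = 12, A[2][1] + B[1][0] = -3 + 1 = -2, A[2][2] + B[2][0] = 5 + 2 = 7) = -2 (attained at k = 1)
  C[2][1] = min over k of (A[2][0] + B[0][1] = 6 + 6 = 12, A[2][1] + B[1][1] = -3 + 9 = 6, A[2][2] + B[2][1] = 5 + 2 = 7) = 6 (attained at k = 1)
  C[2][2] = min over k of (A[2][0] + B[0][2] = 6 + 7 = 13, A[2][1] + B[1][2] = -3 + 8 = 5, A[2][2] + B[2][2] = 5 + 4 = 9) = 5 (attained at k = 1)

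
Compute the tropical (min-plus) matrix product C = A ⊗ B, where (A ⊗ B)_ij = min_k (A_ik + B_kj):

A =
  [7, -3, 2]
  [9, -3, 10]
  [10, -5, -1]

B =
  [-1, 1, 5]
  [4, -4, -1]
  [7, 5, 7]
A ⊗ B =
  [1, -7, -4]
  [1, -7, -4]
  [-1, -9, -6]

Apply the min-plus product entry-by-entry:
  C[0][0] = min over k of (A[0][0] + B[0][0] = 7 + -1 = 6, A[0][1] + B[1][0] = -3 + 4 = 1, A[0][2] + B[2][0] = 2 + 7 = 9) = 1 (attained at k = 1)
  C[0][1] = min over k of (A[0][0] + B[0][1] = 7 + 1 = 8, A[0][1] + B[1][1] = -3 + -4 = -7, A[0][2] + B[2][1] = 2 + 5 = 7) = -7 (attained at k = 1)
  C[0][2] = min over k of (A[0][0] + B[0][2] = 7 + 5 = 12, A[0][1] + B[1][2] = -3 + -1 = -4, A[0][2] + B[2][2] = 2 + 7 = 9) = -4 (attained at k = 1)
  C[1][0] = min over k of (A[1][0] + B[0][0] = 9 + -1 = 8, A[1][1] + B[1][0] = -3 + 4 = 1, A[1][2] + B[2][0] = 10 + 7 = 17) = 1 (attained at k = 1)
  C[1][1] = min over k of (A[1][0] + B[0][1] = 9 + 1 = 10, A[1][1] + B[1][1] = -3 + -4 = -7, A[1][2] + B[2][1] = 10 + 5 = 15) = -7 (attained at k = 1)
  C[1][2] = min over k of (A[1][0] + B[0][2] = 9 + 5 = 14, A[1][1] + B[1][2] = -3 + -1 = -4, A[1][2] + B[2][2] = 10 + 7 = 17) = -4 (attained at k = 1)
  C[2][0] = min over k of (A[2][0] + B[0][0] = 10 + -1 = 9, A[2][1] + B[1][0] = -5 + 4 = -1, A[2][2] + B[2][0] = -1 + 7 = 6) = -1 (attained at k = 1)
  C[2][1] = min over k of (A[2][0] + B[0][1] = 10 + 1 = 11, A[2][1] + B[1][1] = -5 + -4 = -9, A[2][2] + B[2][1] = -1 + 5 = 4) = -9 (attained at k = 1)
  C[2][2] = min over k of (A[2][0] + B[0][2] = 10 + 5 = 15, A[2][1] + B[1][2] = -5 + -1 = -6, A[2][2] + B[2][2] = -1 + 7 = 6) = -6 (attained at k = 1)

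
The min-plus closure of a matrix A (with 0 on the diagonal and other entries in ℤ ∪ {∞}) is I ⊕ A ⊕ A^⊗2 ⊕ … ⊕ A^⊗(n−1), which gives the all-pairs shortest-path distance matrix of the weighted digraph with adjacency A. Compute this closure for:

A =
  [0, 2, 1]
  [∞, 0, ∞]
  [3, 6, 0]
Closure =
  [0, 2, 1]
  [∞, 0, ∞]
  [3, 5, 0]

This is the Floyd-Warshall all-pairs shortest-path computation. For each intermediate vertex k = 0, 1, …, 2, update dist[i][j] ← min(dist[i][j], dist[i][k] + dist[k][j]). The final matrix gives, for each (i, j), the minimum total weight of any directed path from i to j (possibly empty when i = j).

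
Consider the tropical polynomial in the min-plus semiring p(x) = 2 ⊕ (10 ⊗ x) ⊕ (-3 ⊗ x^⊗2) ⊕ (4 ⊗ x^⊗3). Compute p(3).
p(3) = 2

A tropical monomial a ⊗ x^⊗i evaluates to a + i · x. Evaluating each term at x = 3:
  Term 0 contributes 2 + 0 · 3 = 2
  Term 1 contributes 10 + 1 · 3 = 13
  Term 2 contributes -3 + 2 · 3 = 3
  Term 3 contributes 4 + 3 · 3 = 13
p(3) = ⊕ of these = min[2, 13, 3, 13] = 2.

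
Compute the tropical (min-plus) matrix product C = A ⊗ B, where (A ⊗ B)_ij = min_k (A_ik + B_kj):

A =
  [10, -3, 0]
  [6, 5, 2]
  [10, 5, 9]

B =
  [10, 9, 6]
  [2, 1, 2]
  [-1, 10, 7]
A ⊗ B =
  [-1, -2, -1]
  [1, 6, 7]
  [7, 6, 7]

Apply the min-plus product entry-by-entry:
  C[0][0] = min over k of (A[0][0] + B[0][0] = 10 + 10 = 20, A[0][1] + B[1][0] = -3 + 2 = -1, A[0][2] + B[2][0] = 0 + -1 = -1) = -1 (attained at k = 1)
  C[0][1] = min over k of (A[0][0] + B[0][1] = 10 + 9 = 19, A[0][1] + B[1][1] = -3 + 1 = -2, A[0][2] + B[2][1] = 0 + 10 = 10) = -2 (attained at k = 1)
  C[0][2] = min over k of (A[0][0] + B[0][2] = 10 + 6 = 16, A[0][1] + B[1][2] = -3 + 2 = -1, A[0][2] + B[2][2] = 0 + 7 = 7) = -1 (attained at k = 1)
  C[1][0] = min over k of (A[1][0] + B[0][0] = 6 + 10 = 16, A[1][1] + B[1][0] = 5 + 2 = 7, A[1][2] + B[2][0] = 2 + -1 = 1) = 1 (attained at k = 2)
  C[1][1] = min over k of (A[1][0] + B[0][1] = 6 + 9 = 15, A[1][1] + B[1][1] = 5 + 1 = 6, A[1][2] + B[2][1] = 2 + 10 = 12) = 6 (attained at k = 1)
  C[1][2] = min over k of (A[1][0] + B[0][2] = 6 + 6 = 12, A[1][1] + B[1][2] = 5 + 2 = 7, A[1][2] + B[2][2] = 2 + 7 = 9) = 7 (attained at k = 1)
  C[2][0] = min over k of (A[2][0] + B[0][0] = 10 + 10 = 20, A[2][1] + B[1][0] = 5 + 2 = 7, A[2][2] + B[2][0] = 9 + -1 = 8) = 7 (attained at k = 1)
  C[2][1] = min over k of (A[2][0] + B[0][1] = 10 + 9 = 19, A[2][1] + B[1][1] = 5 + 1 = 6, A[2][2] + B[2][1] = 9 + 10 = 19) = 6 (attained at k = 1)
  C[2][2] = min over k of (A[2][0] + B[0][2] = 10 + 6 = 16, A[2][1] + B[1][2] = 5 + 2 = 7, A[2][2] + B[2][2] = 9 + 7 = 16) = 7 (attained at k = 1)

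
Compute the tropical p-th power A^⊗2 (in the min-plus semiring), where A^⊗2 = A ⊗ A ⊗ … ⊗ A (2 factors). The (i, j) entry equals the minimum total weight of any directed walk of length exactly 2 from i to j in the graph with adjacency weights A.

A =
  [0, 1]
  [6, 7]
A^⊗2 =
  [0, 1]
  [6, 7]

Each entry (A^⊗2)_ij equals the minimum over all length-2 walks i = v_0 → v_1 → … → v_2 = j of Σ_t A[v_t][v_{t+1}]. For example, for (i, j) = (0, 1) we minimise over 2 possible intermediate vertex sequences; the minimum is 1, attained along the walk 0 → 0 → 1.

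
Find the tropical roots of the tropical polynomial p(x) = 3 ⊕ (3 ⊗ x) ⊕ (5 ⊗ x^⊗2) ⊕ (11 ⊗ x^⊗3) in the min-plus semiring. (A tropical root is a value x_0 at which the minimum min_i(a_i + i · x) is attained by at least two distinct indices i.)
Roots: {-6, -2, 0}

Each tropical root is a break point of the lower envelope of the lines y = a_i + i · x (there are 4 lines, with slopes 0, 1, ..., 3). Only the lines that attain the minimum somewhere contribute to roots; other lines are dominated. Here the surviving (envelope) indices are i = 3, i = 2, i = 1, i = 0.
Intersections between consecutive envelope lines give the roots: for adjacent envelope indices i < j the intersection is x = (a_i − a_j) / (j − i). Reading off the sorted break points: {-6, -2, 0}.
Verification: at each break x_0, at least two indices attain the minimum of min_i(a_i + i · x_0).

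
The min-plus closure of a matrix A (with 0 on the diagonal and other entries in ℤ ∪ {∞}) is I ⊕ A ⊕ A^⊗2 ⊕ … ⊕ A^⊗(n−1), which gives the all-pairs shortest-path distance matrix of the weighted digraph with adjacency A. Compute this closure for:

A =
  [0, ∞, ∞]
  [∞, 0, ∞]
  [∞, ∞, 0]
Closure =
  [0, ∞, ∞]
  [∞, 0, ∞]
  [∞, ∞, 0]

This is the Floyd-Warshall all-pairs shortest-path computation. For each intermediate vertex k = 0, 1, …, 2, update dist[i][j] ← min(dist[i][j], dist[i][k] + dist[k][j]). The final matrix gives, for each (i, j), the minimum total weight of any directed path from i to j (possibly empty when i = j).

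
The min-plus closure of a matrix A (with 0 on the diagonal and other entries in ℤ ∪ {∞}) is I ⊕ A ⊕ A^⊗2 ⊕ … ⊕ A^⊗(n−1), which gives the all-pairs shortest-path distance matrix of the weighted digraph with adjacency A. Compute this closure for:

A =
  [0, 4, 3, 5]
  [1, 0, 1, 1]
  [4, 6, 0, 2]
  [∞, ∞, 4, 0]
Closure =
  [0, 4, 3, 5]
  [1, 0, 1, 1]
  [4, 6, 0, 2]
  [8, 10, 4, 0]

This is the Floyd-Warshall all-pairs shortest-path computation. For each intermediate vertex k = 0, 1, …, 3, update dist[i][j] ← min(dist[i][j], dist[i][k] + dist[k][j]). The final matrix gives, for each (i, j), the minimum total weight of any directed path from i to j (possibly empty when i = j).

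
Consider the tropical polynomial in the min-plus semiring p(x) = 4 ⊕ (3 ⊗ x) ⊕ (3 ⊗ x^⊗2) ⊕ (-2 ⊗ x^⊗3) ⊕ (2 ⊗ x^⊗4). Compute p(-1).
p(-1) = -5

A tropical monomial a ⊗ x^⊗i evaluates to a + i · x. Evaluating each term at x = -1:
  Term 0 contributes 4 + 0 · -1 = 4
  Term 1 contributes 3 + 1 · -1 = 2
  Term 2 contributes 3 + 2 · -1 = 1
  Term 3 contributes -2 + 3 · -1 = -5
  Term 4 contributes 2 + 4 · -1 = -2
p(-1) = ⊕ of these = min[4, 2, 1, -5, -2] = -5.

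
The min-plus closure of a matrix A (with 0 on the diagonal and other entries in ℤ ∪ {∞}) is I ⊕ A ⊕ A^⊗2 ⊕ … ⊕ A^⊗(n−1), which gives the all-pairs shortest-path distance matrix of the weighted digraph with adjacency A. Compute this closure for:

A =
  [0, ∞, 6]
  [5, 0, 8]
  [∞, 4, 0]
Closure =
  [0, 10, 6]
  [5, 0, 8]
  [9, 4, 0]

This is the Floyd-Warshall all-pairs shortest-path computation. For each intermediate vertex k = 0, 1, …, 2, update dist[i][j] ← min(dist[i][j], dist[i][k] + dist[k][j]). The final matrix gives, for each (i, j), the minimum total weight of any directed path from i to j (possibly empty when i = j).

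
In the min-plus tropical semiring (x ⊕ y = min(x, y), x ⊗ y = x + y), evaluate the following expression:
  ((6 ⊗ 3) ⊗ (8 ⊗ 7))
((6 ⊗ 3) ⊗ (8 ⊗ 7)) = 24

Expand innermost to outermost. Recall ⊕ takes the minimum of its arguments and ⊗ takes their sum. Working out the expression ((6 ⊗ 3) ⊗ (8 ⊗ 7)) gives 24.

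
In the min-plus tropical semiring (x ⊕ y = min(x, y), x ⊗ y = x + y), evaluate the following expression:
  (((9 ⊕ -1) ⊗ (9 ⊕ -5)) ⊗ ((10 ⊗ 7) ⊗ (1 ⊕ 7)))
(((9 ⊕ -1) ⊗ (9 ⊕ -5)) ⊗ ((10 ⊗ 7) ⊗ (1 ⊕ 7))) = 12

Expand innermost to outermost. Recall ⊕ takes the minimum of its arguments and ⊗ takes their sum. Working out the expression (((9 ⊕ -1) ⊗ (9 ⊕ -5)) ⊗ ((10 ⊗ 7) ⊗ (1 ⊕ 7))) gives 12.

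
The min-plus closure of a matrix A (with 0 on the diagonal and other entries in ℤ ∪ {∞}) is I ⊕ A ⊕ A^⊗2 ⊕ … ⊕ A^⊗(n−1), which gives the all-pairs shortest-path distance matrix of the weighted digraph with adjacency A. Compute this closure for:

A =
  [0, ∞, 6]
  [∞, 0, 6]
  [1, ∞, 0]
Closure =
  [0, ∞, 6]
  [7, 0, 6]
  [1, ∞, 0]

This is the Floyd-Warshall all-pairs shortest-path computation. For each intermediate vertex k = 0, 1, …, 2, update dist[i][j] ← min(dist[i][j], dist[i][k] + dist[k][j]). The final matrix gives, for each (i, j), the minimum total weight of any directed path from i to j (possibly empty when i = j).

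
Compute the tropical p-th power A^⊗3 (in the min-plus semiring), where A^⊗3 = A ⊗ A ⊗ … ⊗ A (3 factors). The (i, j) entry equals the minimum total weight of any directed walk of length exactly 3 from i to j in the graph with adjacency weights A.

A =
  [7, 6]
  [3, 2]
A^⊗3 =
  [11, 10]
  [7, 6]

Each entry (A^⊗3)_ij equals the minimum over all length-3 walks i = v_0 → v_1 → … → v_3 = j of Σ_t A[v_t][v_{t+1}]. For example, for (i, j) = (0, 1) we minimise over 4 possible intermediate vertex sequences; the minimum is 10, attained along the walk 0 → 1 → 1 → 1.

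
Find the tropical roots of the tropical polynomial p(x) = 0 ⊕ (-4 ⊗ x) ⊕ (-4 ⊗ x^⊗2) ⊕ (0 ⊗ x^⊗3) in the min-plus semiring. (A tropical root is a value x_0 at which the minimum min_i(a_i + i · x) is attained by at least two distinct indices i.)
Roots: {-4, 0, 4}

Each tropical root is a break point of the lower envelope of the lines y = a_i + i · x (there are 4 lines, with slopes 0, 1, ..., 3). Only the lines that attain the minimum somewhere contribute to roots; other lines are dominated. Here the surviving (envelope) indices are i = 3, i = 2, i = 1, i = 0.
Intersections between consecutive envelope lines give the roots: for adjacent envelope indices i < j the intersection is x = (a_i − a_j) / (j − i). Reading off the sorted break points: {-4, 0, 4}.
Verification: at each break x_0, at least two indices attain the minimum of min_i(a_i + i · x_0).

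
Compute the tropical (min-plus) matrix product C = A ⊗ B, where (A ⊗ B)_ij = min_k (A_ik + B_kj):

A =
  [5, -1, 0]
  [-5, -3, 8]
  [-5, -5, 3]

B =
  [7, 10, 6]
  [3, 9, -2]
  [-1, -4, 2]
A ⊗ B =
  [-1, -4, -3]
  [0, 4, -5]
  [-2, -1, -7]

Apply the min-plus product entry-by-entry:
  C[0][0] = min over k of (A[0][0] + B[0][0] = 5 + 7 = 12, A[0][1] + B[1][0] = -1 + 3 = 2, A[0][2] + B[2][0] = 0 + -1 = -1) = -1 (attained at k = 2)
  C[0][1] = min over k of (A[0][0] + B[0][1] = 5 + 10 = 15, A[0][1] + B[1][1] = -1 + 9 = 8, A[0][2] + B[2][1] = 0 + -4 = -4) = -4 (attained at k = 2)
  C[0][2] = min over k of (A[0][0] + B[0][2] = 5 + 6 = 11, A[0][1] + B[1][2] = -1 + -2 = -3, A[0][2] + B[2][2] = 0 + 2 = 2) = -3 (attained at k = 1)
  C[1][0] = min over k of (A[1][0] + B[0][0] = -5 + 7 = 2, A[1][1] + B[1][0] = -3 + 3 = 0, A[1][2] + B[2][0] = 8 + -1 = 7) = 0 (attained at k = 1)
  C[1][1] = min over k of (A[1][0] + B[0][1] = -5 + 10 = 5, A[1][1] + B[1][1] = -3 + 9 = 6, A[1][2] + B[2][1] = 8 + -4 = 4) = 4 (attained at k = 2)
  C[1][2] = min over k of (A[1][0] + B[0][2] = -5 + 6 = 1, A[1][1] + B[1][2] = -3 + -2 = -5, A[1][2] + B[2][2] = 8 + 2 = 10) = -5 (attained at k = 1)
  C[2][0] = min over k of (A[2][0] + B[0][0] = -5 + 7 = 2, A[2][1] + B[1][0] = -5 + 3 = -2, A[2][2] + B[2][0] = 3 + -1 = 2) = -2 (attained at k = 1)
  C[2][1] = min over k of (A[2][0] + B[0][1] = -5 + 10 = 5, A[2][1] + B[1][1] = -5 + 9 = 4, A[2][2] + B[2][1] = 3 + -4 = -1) = -1 (attained at k = 2)
  C[2][2] = min over k of (A[2][0] + B[0][2] = -5 + 6 = 1, A[2][1] + B[1][2] = -5 + -2 = -7, A[2][2] + B[2][2] = 3 + 2 = 5) = -7 (attained at k = 1)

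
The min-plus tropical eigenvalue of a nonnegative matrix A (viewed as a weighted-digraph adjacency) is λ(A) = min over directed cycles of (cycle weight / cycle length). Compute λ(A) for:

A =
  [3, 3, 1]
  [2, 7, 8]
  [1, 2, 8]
λ(A) = 1

Enumerate directed cycles and compute their means (weight / length). Sample:
  cycle 0 → 0: weight = 3, length = 1, mean = 3/1 ≈ 3.000
  cycle 1 → 1: weight = 7, length = 1, mean = 7/1 ≈ 7.000
  cycle 2 → 2: weight = 8, length = 1, mean = 8/1 ≈ 8.000
  cycle 0 → 1 → 0: weight = 5, length = 2, mean = 5/2 ≈ 2.500
  cycle 0 → 2 → 0: weight = 2, length = 2, mean = 2/2 ≈ 1.000
  cycle 1 → 0 → 1: weight = 5, length = 2, mean = 5/2 ≈ 2.500
Minimum mean = 1.000, attained e.g. along the cycle 0 → 2 → 0 with weight 2 and length 2. So λ(A) = 2/2 = 1.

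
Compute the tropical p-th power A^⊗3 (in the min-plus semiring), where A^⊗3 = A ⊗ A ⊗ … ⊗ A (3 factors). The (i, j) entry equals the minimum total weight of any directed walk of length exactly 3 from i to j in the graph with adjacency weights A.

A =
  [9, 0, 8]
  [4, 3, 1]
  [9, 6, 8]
A^⊗3 =
  [7, 4, 4]
  [8, 7, 5]
  [13, 10, 10]

Each entry (A^⊗3)_ij equals the minimum over all length-3 walks i = v_0 → v_1 → … → v_3 = j of Σ_t A[v_t][v_{t+1}]. For example, for (i, j) = (0, 2) we minimise over 9 possible intermediate vertex sequences; the minimum is 4, attained along the walk 0 → 1 → 1 → 2.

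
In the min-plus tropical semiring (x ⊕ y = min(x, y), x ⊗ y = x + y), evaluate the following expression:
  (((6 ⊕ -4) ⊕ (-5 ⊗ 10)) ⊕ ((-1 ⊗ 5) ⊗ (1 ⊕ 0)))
(((6 ⊕ -4) ⊕ (-5 ⊗ 10)) ⊕ ((-1 ⊗ 5) ⊗ (1 ⊕ 0))) = -4

Expand innermost to outermost. Recall ⊕ takes the minimum of its arguments and ⊗ takes their sum. Working out the expression (((6 ⊕ -4) ⊕ (-5 ⊗ 10)) ⊕ ((-1 ⊗ 5) ⊗ (1 ⊕ 0))) gives -4.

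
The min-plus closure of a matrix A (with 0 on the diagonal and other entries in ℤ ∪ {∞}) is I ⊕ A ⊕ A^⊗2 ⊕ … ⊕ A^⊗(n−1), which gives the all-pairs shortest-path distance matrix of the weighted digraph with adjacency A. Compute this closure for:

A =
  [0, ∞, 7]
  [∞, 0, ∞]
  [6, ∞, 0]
Closure =
  [0, ∞, 7]
  [∞, 0, ∞]
  [6, ∞, 0]

This is the Floyd-Warshall all-pairs shortest-path computation. For each intermediate vertex k = 0, 1, …, 2, update dist[i][j] ← min(dist[i][j], dist[i][k] + dist[k][j]). The final matrix gives, for each (i, j), the minimum total weight of any directed path from i to j (possibly empty when i = j).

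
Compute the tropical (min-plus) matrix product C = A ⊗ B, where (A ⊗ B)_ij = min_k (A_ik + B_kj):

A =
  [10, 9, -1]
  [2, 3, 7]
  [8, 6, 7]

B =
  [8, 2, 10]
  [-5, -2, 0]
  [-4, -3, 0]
A ⊗ B =
  [-5, -4, -1]
  [-2, 1, 3]
  [1, 4, 6]

Apply the min-plus product entry-by-entry:
  C[0][0] = min over k of (A[0][0] + B[0][0] = 10 + 8 = 18, A[0][1] + B[1][0] = 9 + -5 = 4, A[0][2] + B[2][0] = -1 + -4 = -5) = -5 (attained at k = 2)
  C[0][1] = min over k of (A[0][0] + B[0][1] = 10 + 2 = 12, A[0][1] + B[1][1] = 9 + -2 = 7, A[0][2] + B[2][1] = -1 + -3 = -4) = -4 (attained at k = 2)
  C[0][2] = min over k of (A[0][0] + B[0][2] = 10 + 10 = 20, A[0][1] + B[1][2] = 9 + 0 = 9, A[0][2] + B[2][2] = -1 + 0 = -1) = -1 (attained at k = 2)
  C[1][0] = min over k of (A[1][0] + B[0][0] = 2 + 8 = 10, A[1][1] + B[1][0] = 3 + -5 = -2, A[1][2] + B[2][0] = 7 + -4 = 3) = -2 (attained at k = 1)
  C[1][1] = min over k of (A[1][0] + B[0][1] = 2 + 2 = 4, A[1][1] + B[1][1] = 3 + -2 = 1, A[1][2] + B[2][1] = 7 + -3 = 4) = 1 (attained at k = 1)
  C[1][2] = min over k of (A[1][0] + B[0][2] = 2 + 10 = 12, A[1][1] + B[1][2] = 3 + 0 = 3, A[1][2] + B[2][2] = 7 + 0 = 7) = 3 (attained at k = 1)
  C[2][0] = min over k of (A[2][0] + B[0][0] = 8 + 8 = 16, A[2][1] + B[1][0] = 6 + -5 = 1, A[2][2] + B[2][0] = 7 + -4 = 3) = 1 (attained at k = 1)
  C[2][1] = min over k of (A[2][0] + B[0][1] = 8 + 2 = 10, A[2][1] + B[1][1] = 6 + -2 = 4, A[2][2] + B[2][1] = 7 + -3 = 4) = 4 (attained at k = 1)
  C[2][2] = min over k of (A[2][0] + B[0][2] = 8 + 10 = 18, A[2][1] + B[1][2] = 6 + 0 = 6, A[2][2] + B[2][2] = 7 + 0 = 7) = 6 (attained at k = 1)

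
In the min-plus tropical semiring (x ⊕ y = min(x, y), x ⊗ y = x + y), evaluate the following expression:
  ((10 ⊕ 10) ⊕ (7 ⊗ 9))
((10 ⊕ 10) ⊕ (7 ⊗ 9)) = 10

Expand innermost to outermost. Recall ⊕ takes the minimum of its arguments and ⊗ takes their sum. Working out the expression ((10 ⊕ 10) ⊕ (7 ⊗ 9)) gives 10.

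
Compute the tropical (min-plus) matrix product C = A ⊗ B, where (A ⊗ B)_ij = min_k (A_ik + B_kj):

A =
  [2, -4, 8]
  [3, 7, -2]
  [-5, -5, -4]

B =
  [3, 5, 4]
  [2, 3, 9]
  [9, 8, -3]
A ⊗ B =
  [-2, -1, 5]
  [6, 6, -5]
  [-3, -2, -7]

Apply the min-plus product entry-by-entry:
  C[0][0] = min over k of (A[0][0] + B[0][0] = 2 + 3 = 5, A[0][1] + B[1][0] = -4 + 2 = -2, A[0][2] + B[2][0] = 8 + 9 = 17) = -2 (attained at k = 1)
  C[0][1] = min over k of (A[0][0] + B[0][1] = 2 + 5 = 7, A[0][1] + B[1][1] = -4 + 3 = -1, A[0][2] + B[2][1] = 8 + 8 = 16) = -1 (attained at k = 1)
  C[0][2] = min over k of (A[0][0] + B[0][2] = 2 + 4 = 6, A[0][1] + B[1][2] = -4 + 9 = 5, A[0][2] + B[2][2] = 8 + -3 = 5) = 5 (attained at k = 1)
  C[1][0] = min over k of (A[1][0] + B[0][0] = 3 + 3 = 6, A[1][1] + B[1][0] = 7 + 2 = 9, A[1][2] + B[2][0] = -2 + 9 = 7) = 6 (attained at k = 0)
  C[1][1] = min over k of (A[1][0] + B[0][1] = 3 + 5 = 8, A[1][1] + B[1][1] = 7 + 3 = 10, A[1][2] + B[2][1] = -2 + 8 = 6) = 6 (attained at k = 2)
  C[1][2] = min over k of (A[1][0] + B[0][2] = 3 + 4 = 7, A[1][1] + B[1][2] = 7 + 9 = 16, A[1][2] + B[2][2] = -2 + -3 = -5) = -5 (attained at k = 2)
  C[2][0] = min over k of (A[2][0] + B[0][0] = -5 + 3 = -2, A[2][1] + B[1][0] = -5 + 2 = -3, A[2][2] + B[2][0] = -4 + 9 = 5) = -3 (attained at k = 1)
  C[2][1] = min over k of (A[2][0] + B[0][1] = -5 + 5 = 0, A[2][1] + B[1][1] = -5 + 3 = -2, A[2][2] + B[2][1] = -4 + 8 = 4) = -2 (attained at k = 1)
  C[2][2] = min over k of (A[2][0] + B[0][2] = -5 + 4 = -1, A[2][1] + B[1][2] = -5 + 9 = 4, A[2][2] + B[2][2] = -4 + -3 = -7) = -7 (attained at k = 2)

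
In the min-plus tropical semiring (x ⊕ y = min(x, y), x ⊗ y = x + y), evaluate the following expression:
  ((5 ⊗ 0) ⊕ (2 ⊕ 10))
((5 ⊗ 0) ⊕ (2 ⊕ 10)) = 2

Expand innermost to outermost. Recall ⊕ takes the minimum of its arguments and ⊗ takes their sum. Working out the expression ((5 ⊗ 0) ⊕ (2 ⊕ 10)) gives 2.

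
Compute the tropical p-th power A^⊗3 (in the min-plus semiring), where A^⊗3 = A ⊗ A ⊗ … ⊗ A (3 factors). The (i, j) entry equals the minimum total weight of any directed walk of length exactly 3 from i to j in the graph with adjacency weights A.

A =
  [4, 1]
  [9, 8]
A^⊗3 =
  [12, 9]
  [17, 14]

Each entry (A^⊗3)_ij equals the minimum over all length-3 walks i = v_0 → v_1 → … → v_3 = j of Σ_t A[v_t][v_{t+1}]. For example, for (i, j) = (0, 1) we minimise over 4 possible intermediate vertex sequences; the minimum is 9, attained along the walk 0 → 0 → 0 → 1.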